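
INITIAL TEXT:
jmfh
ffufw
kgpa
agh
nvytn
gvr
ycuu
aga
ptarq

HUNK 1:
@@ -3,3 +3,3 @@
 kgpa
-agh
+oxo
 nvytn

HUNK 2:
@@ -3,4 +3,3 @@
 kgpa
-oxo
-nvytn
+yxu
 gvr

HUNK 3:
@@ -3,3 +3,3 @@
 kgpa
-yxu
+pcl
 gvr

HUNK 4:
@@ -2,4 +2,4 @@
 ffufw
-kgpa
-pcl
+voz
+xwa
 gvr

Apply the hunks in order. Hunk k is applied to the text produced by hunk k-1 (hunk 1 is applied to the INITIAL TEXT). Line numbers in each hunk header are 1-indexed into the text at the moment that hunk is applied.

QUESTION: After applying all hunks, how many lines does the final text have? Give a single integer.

Answer: 8

Derivation:
Hunk 1: at line 3 remove [agh] add [oxo] -> 9 lines: jmfh ffufw kgpa oxo nvytn gvr ycuu aga ptarq
Hunk 2: at line 3 remove [oxo,nvytn] add [yxu] -> 8 lines: jmfh ffufw kgpa yxu gvr ycuu aga ptarq
Hunk 3: at line 3 remove [yxu] add [pcl] -> 8 lines: jmfh ffufw kgpa pcl gvr ycuu aga ptarq
Hunk 4: at line 2 remove [kgpa,pcl] add [voz,xwa] -> 8 lines: jmfh ffufw voz xwa gvr ycuu aga ptarq
Final line count: 8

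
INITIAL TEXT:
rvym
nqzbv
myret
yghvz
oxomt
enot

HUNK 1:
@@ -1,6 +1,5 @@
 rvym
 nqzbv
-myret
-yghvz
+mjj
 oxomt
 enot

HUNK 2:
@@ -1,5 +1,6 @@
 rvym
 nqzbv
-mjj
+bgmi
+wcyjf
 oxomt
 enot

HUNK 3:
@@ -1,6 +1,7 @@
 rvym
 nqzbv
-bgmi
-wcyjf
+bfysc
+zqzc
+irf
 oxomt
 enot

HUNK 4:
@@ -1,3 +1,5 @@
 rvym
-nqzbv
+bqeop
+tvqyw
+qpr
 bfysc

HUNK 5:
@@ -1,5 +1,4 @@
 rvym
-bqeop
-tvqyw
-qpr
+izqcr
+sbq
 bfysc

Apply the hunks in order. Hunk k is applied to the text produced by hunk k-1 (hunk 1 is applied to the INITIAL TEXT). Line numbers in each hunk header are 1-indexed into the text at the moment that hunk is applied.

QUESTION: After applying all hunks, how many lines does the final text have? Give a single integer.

Hunk 1: at line 1 remove [myret,yghvz] add [mjj] -> 5 lines: rvym nqzbv mjj oxomt enot
Hunk 2: at line 1 remove [mjj] add [bgmi,wcyjf] -> 6 lines: rvym nqzbv bgmi wcyjf oxomt enot
Hunk 3: at line 1 remove [bgmi,wcyjf] add [bfysc,zqzc,irf] -> 7 lines: rvym nqzbv bfysc zqzc irf oxomt enot
Hunk 4: at line 1 remove [nqzbv] add [bqeop,tvqyw,qpr] -> 9 lines: rvym bqeop tvqyw qpr bfysc zqzc irf oxomt enot
Hunk 5: at line 1 remove [bqeop,tvqyw,qpr] add [izqcr,sbq] -> 8 lines: rvym izqcr sbq bfysc zqzc irf oxomt enot
Final line count: 8

Answer: 8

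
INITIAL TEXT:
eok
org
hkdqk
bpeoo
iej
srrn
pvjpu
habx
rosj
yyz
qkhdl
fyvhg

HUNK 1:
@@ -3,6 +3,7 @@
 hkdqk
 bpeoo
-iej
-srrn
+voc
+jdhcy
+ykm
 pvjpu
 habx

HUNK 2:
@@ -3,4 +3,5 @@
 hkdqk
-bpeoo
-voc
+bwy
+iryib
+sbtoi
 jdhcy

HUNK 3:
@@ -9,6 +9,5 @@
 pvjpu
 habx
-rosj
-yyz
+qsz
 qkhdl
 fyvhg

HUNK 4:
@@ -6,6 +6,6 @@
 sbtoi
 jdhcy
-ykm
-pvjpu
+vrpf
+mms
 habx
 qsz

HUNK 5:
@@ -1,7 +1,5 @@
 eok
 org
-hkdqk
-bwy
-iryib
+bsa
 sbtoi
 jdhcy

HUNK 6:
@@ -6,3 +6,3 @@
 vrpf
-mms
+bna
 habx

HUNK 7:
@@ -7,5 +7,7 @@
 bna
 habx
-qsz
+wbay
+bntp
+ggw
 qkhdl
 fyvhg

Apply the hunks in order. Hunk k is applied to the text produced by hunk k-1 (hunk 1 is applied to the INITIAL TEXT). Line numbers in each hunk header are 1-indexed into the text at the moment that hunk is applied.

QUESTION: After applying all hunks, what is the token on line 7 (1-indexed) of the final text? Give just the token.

Hunk 1: at line 3 remove [iej,srrn] add [voc,jdhcy,ykm] -> 13 lines: eok org hkdqk bpeoo voc jdhcy ykm pvjpu habx rosj yyz qkhdl fyvhg
Hunk 2: at line 3 remove [bpeoo,voc] add [bwy,iryib,sbtoi] -> 14 lines: eok org hkdqk bwy iryib sbtoi jdhcy ykm pvjpu habx rosj yyz qkhdl fyvhg
Hunk 3: at line 9 remove [rosj,yyz] add [qsz] -> 13 lines: eok org hkdqk bwy iryib sbtoi jdhcy ykm pvjpu habx qsz qkhdl fyvhg
Hunk 4: at line 6 remove [ykm,pvjpu] add [vrpf,mms] -> 13 lines: eok org hkdqk bwy iryib sbtoi jdhcy vrpf mms habx qsz qkhdl fyvhg
Hunk 5: at line 1 remove [hkdqk,bwy,iryib] add [bsa] -> 11 lines: eok org bsa sbtoi jdhcy vrpf mms habx qsz qkhdl fyvhg
Hunk 6: at line 6 remove [mms] add [bna] -> 11 lines: eok org bsa sbtoi jdhcy vrpf bna habx qsz qkhdl fyvhg
Hunk 7: at line 7 remove [qsz] add [wbay,bntp,ggw] -> 13 lines: eok org bsa sbtoi jdhcy vrpf bna habx wbay bntp ggw qkhdl fyvhg
Final line 7: bna

Answer: bna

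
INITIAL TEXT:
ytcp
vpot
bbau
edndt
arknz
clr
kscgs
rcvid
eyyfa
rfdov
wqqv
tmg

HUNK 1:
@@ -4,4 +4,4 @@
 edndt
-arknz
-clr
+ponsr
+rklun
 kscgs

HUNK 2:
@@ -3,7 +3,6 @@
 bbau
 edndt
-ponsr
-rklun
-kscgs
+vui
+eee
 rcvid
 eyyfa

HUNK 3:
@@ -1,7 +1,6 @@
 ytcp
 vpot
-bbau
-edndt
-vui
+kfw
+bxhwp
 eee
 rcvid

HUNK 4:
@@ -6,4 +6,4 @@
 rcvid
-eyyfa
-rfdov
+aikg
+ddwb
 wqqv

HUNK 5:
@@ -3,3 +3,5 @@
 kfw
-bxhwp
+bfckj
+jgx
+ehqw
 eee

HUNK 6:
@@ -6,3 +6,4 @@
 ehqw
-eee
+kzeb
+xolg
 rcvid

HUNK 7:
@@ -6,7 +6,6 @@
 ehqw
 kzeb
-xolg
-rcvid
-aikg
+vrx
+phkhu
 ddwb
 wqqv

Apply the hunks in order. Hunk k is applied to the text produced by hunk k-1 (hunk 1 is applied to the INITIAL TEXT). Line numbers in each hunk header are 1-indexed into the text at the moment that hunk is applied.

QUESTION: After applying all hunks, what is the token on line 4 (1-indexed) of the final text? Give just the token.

Hunk 1: at line 4 remove [arknz,clr] add [ponsr,rklun] -> 12 lines: ytcp vpot bbau edndt ponsr rklun kscgs rcvid eyyfa rfdov wqqv tmg
Hunk 2: at line 3 remove [ponsr,rklun,kscgs] add [vui,eee] -> 11 lines: ytcp vpot bbau edndt vui eee rcvid eyyfa rfdov wqqv tmg
Hunk 3: at line 1 remove [bbau,edndt,vui] add [kfw,bxhwp] -> 10 lines: ytcp vpot kfw bxhwp eee rcvid eyyfa rfdov wqqv tmg
Hunk 4: at line 6 remove [eyyfa,rfdov] add [aikg,ddwb] -> 10 lines: ytcp vpot kfw bxhwp eee rcvid aikg ddwb wqqv tmg
Hunk 5: at line 3 remove [bxhwp] add [bfckj,jgx,ehqw] -> 12 lines: ytcp vpot kfw bfckj jgx ehqw eee rcvid aikg ddwb wqqv tmg
Hunk 6: at line 6 remove [eee] add [kzeb,xolg] -> 13 lines: ytcp vpot kfw bfckj jgx ehqw kzeb xolg rcvid aikg ddwb wqqv tmg
Hunk 7: at line 6 remove [xolg,rcvid,aikg] add [vrx,phkhu] -> 12 lines: ytcp vpot kfw bfckj jgx ehqw kzeb vrx phkhu ddwb wqqv tmg
Final line 4: bfckj

Answer: bfckj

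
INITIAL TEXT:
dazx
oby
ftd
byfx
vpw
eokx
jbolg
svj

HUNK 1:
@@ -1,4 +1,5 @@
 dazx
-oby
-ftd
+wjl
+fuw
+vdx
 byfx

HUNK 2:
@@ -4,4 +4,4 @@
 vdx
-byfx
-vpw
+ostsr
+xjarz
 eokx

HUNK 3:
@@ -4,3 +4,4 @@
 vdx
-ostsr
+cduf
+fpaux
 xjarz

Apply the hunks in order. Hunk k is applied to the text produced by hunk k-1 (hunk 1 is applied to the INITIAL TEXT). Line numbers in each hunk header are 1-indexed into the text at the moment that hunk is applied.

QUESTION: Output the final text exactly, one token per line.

Hunk 1: at line 1 remove [oby,ftd] add [wjl,fuw,vdx] -> 9 lines: dazx wjl fuw vdx byfx vpw eokx jbolg svj
Hunk 2: at line 4 remove [byfx,vpw] add [ostsr,xjarz] -> 9 lines: dazx wjl fuw vdx ostsr xjarz eokx jbolg svj
Hunk 3: at line 4 remove [ostsr] add [cduf,fpaux] -> 10 lines: dazx wjl fuw vdx cduf fpaux xjarz eokx jbolg svj

Answer: dazx
wjl
fuw
vdx
cduf
fpaux
xjarz
eokx
jbolg
svj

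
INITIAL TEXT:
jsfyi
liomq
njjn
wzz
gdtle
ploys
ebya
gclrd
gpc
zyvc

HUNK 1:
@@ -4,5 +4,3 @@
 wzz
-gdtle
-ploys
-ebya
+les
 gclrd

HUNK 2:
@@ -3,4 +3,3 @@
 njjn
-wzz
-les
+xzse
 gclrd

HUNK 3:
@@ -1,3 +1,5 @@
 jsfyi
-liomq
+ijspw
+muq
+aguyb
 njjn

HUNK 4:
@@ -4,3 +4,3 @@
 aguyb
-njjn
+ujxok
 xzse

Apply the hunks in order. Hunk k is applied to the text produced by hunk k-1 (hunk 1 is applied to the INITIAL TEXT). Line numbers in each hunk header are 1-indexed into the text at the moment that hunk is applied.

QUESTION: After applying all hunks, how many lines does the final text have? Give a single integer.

Answer: 9

Derivation:
Hunk 1: at line 4 remove [gdtle,ploys,ebya] add [les] -> 8 lines: jsfyi liomq njjn wzz les gclrd gpc zyvc
Hunk 2: at line 3 remove [wzz,les] add [xzse] -> 7 lines: jsfyi liomq njjn xzse gclrd gpc zyvc
Hunk 3: at line 1 remove [liomq] add [ijspw,muq,aguyb] -> 9 lines: jsfyi ijspw muq aguyb njjn xzse gclrd gpc zyvc
Hunk 4: at line 4 remove [njjn] add [ujxok] -> 9 lines: jsfyi ijspw muq aguyb ujxok xzse gclrd gpc zyvc
Final line count: 9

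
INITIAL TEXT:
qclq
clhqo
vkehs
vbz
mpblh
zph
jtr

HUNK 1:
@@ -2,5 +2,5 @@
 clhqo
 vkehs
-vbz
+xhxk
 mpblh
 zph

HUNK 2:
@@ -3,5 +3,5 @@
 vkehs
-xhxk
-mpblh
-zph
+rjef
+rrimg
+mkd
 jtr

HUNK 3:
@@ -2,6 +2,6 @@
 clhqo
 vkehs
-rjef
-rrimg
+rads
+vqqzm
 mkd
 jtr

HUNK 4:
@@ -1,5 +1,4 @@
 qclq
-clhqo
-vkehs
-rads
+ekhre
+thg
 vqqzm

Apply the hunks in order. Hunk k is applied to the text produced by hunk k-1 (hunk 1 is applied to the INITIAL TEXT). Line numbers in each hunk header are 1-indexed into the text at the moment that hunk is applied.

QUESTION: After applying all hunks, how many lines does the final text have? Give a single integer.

Answer: 6

Derivation:
Hunk 1: at line 2 remove [vbz] add [xhxk] -> 7 lines: qclq clhqo vkehs xhxk mpblh zph jtr
Hunk 2: at line 3 remove [xhxk,mpblh,zph] add [rjef,rrimg,mkd] -> 7 lines: qclq clhqo vkehs rjef rrimg mkd jtr
Hunk 3: at line 2 remove [rjef,rrimg] add [rads,vqqzm] -> 7 lines: qclq clhqo vkehs rads vqqzm mkd jtr
Hunk 4: at line 1 remove [clhqo,vkehs,rads] add [ekhre,thg] -> 6 lines: qclq ekhre thg vqqzm mkd jtr
Final line count: 6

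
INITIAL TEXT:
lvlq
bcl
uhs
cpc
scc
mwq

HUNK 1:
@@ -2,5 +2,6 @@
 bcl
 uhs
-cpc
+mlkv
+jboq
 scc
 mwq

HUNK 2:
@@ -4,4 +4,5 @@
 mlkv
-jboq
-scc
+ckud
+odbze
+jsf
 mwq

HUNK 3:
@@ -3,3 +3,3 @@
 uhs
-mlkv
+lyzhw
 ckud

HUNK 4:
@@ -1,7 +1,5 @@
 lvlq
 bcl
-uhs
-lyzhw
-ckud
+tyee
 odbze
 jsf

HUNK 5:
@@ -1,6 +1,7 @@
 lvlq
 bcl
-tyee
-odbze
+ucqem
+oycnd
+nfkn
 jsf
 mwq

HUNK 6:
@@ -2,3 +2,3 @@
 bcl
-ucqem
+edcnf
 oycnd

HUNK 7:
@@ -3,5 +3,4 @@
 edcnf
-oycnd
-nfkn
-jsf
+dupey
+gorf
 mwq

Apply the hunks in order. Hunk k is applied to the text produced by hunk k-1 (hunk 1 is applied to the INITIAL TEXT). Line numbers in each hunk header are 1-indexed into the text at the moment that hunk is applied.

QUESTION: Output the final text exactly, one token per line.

Answer: lvlq
bcl
edcnf
dupey
gorf
mwq

Derivation:
Hunk 1: at line 2 remove [cpc] add [mlkv,jboq] -> 7 lines: lvlq bcl uhs mlkv jboq scc mwq
Hunk 2: at line 4 remove [jboq,scc] add [ckud,odbze,jsf] -> 8 lines: lvlq bcl uhs mlkv ckud odbze jsf mwq
Hunk 3: at line 3 remove [mlkv] add [lyzhw] -> 8 lines: lvlq bcl uhs lyzhw ckud odbze jsf mwq
Hunk 4: at line 1 remove [uhs,lyzhw,ckud] add [tyee] -> 6 lines: lvlq bcl tyee odbze jsf mwq
Hunk 5: at line 1 remove [tyee,odbze] add [ucqem,oycnd,nfkn] -> 7 lines: lvlq bcl ucqem oycnd nfkn jsf mwq
Hunk 6: at line 2 remove [ucqem] add [edcnf] -> 7 lines: lvlq bcl edcnf oycnd nfkn jsf mwq
Hunk 7: at line 3 remove [oycnd,nfkn,jsf] add [dupey,gorf] -> 6 lines: lvlq bcl edcnf dupey gorf mwq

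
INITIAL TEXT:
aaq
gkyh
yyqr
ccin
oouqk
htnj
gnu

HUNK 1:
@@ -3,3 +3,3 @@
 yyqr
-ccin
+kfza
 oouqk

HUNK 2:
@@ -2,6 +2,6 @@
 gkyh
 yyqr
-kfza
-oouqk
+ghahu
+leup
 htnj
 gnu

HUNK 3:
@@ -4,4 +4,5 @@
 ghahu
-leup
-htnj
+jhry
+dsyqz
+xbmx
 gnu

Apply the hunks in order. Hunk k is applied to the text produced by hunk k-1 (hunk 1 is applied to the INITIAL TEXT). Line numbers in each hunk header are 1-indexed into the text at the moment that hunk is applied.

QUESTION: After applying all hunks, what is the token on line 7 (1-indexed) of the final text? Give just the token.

Answer: xbmx

Derivation:
Hunk 1: at line 3 remove [ccin] add [kfza] -> 7 lines: aaq gkyh yyqr kfza oouqk htnj gnu
Hunk 2: at line 2 remove [kfza,oouqk] add [ghahu,leup] -> 7 lines: aaq gkyh yyqr ghahu leup htnj gnu
Hunk 3: at line 4 remove [leup,htnj] add [jhry,dsyqz,xbmx] -> 8 lines: aaq gkyh yyqr ghahu jhry dsyqz xbmx gnu
Final line 7: xbmx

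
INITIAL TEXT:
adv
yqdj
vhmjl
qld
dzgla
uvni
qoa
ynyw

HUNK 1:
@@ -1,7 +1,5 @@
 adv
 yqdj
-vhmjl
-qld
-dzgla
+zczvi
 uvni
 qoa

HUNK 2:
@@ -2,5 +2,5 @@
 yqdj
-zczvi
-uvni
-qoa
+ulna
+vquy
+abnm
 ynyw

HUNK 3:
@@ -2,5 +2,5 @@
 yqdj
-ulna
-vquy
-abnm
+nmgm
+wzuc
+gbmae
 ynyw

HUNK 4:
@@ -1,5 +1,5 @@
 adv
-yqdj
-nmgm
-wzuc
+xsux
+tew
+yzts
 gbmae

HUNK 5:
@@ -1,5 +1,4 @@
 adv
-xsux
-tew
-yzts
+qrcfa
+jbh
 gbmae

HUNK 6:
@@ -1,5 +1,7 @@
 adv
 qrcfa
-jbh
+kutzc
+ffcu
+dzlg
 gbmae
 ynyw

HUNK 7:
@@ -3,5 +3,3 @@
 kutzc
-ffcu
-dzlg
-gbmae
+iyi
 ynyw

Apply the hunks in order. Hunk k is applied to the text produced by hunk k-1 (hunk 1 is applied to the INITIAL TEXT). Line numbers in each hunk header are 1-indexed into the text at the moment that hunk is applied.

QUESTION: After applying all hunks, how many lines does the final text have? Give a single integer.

Hunk 1: at line 1 remove [vhmjl,qld,dzgla] add [zczvi] -> 6 lines: adv yqdj zczvi uvni qoa ynyw
Hunk 2: at line 2 remove [zczvi,uvni,qoa] add [ulna,vquy,abnm] -> 6 lines: adv yqdj ulna vquy abnm ynyw
Hunk 3: at line 2 remove [ulna,vquy,abnm] add [nmgm,wzuc,gbmae] -> 6 lines: adv yqdj nmgm wzuc gbmae ynyw
Hunk 4: at line 1 remove [yqdj,nmgm,wzuc] add [xsux,tew,yzts] -> 6 lines: adv xsux tew yzts gbmae ynyw
Hunk 5: at line 1 remove [xsux,tew,yzts] add [qrcfa,jbh] -> 5 lines: adv qrcfa jbh gbmae ynyw
Hunk 6: at line 1 remove [jbh] add [kutzc,ffcu,dzlg] -> 7 lines: adv qrcfa kutzc ffcu dzlg gbmae ynyw
Hunk 7: at line 3 remove [ffcu,dzlg,gbmae] add [iyi] -> 5 lines: adv qrcfa kutzc iyi ynyw
Final line count: 5

Answer: 5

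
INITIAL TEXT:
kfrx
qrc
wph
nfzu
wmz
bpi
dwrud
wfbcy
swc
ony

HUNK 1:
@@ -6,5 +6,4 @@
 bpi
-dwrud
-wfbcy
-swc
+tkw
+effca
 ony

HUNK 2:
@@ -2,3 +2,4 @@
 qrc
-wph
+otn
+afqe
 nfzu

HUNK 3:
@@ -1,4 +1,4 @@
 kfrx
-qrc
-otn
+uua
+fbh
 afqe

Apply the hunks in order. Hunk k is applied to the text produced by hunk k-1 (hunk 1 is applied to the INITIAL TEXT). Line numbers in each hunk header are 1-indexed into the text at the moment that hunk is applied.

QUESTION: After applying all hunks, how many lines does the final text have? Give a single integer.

Hunk 1: at line 6 remove [dwrud,wfbcy,swc] add [tkw,effca] -> 9 lines: kfrx qrc wph nfzu wmz bpi tkw effca ony
Hunk 2: at line 2 remove [wph] add [otn,afqe] -> 10 lines: kfrx qrc otn afqe nfzu wmz bpi tkw effca ony
Hunk 3: at line 1 remove [qrc,otn] add [uua,fbh] -> 10 lines: kfrx uua fbh afqe nfzu wmz bpi tkw effca ony
Final line count: 10

Answer: 10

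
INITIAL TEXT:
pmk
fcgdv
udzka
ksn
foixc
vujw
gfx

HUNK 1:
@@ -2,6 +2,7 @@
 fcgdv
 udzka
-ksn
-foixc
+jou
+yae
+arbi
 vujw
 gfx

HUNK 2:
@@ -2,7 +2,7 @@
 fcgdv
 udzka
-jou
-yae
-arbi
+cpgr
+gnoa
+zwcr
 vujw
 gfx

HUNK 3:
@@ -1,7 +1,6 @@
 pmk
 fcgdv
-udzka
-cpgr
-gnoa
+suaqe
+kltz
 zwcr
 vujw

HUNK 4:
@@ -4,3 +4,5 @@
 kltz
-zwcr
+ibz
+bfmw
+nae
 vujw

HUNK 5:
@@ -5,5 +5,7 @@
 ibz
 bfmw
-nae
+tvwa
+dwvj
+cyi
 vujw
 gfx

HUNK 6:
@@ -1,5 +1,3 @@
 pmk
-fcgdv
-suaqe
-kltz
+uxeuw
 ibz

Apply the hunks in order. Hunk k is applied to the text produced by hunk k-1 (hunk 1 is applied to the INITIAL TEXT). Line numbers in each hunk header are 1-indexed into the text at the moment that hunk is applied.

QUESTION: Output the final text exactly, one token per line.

Answer: pmk
uxeuw
ibz
bfmw
tvwa
dwvj
cyi
vujw
gfx

Derivation:
Hunk 1: at line 2 remove [ksn,foixc] add [jou,yae,arbi] -> 8 lines: pmk fcgdv udzka jou yae arbi vujw gfx
Hunk 2: at line 2 remove [jou,yae,arbi] add [cpgr,gnoa,zwcr] -> 8 lines: pmk fcgdv udzka cpgr gnoa zwcr vujw gfx
Hunk 3: at line 1 remove [udzka,cpgr,gnoa] add [suaqe,kltz] -> 7 lines: pmk fcgdv suaqe kltz zwcr vujw gfx
Hunk 4: at line 4 remove [zwcr] add [ibz,bfmw,nae] -> 9 lines: pmk fcgdv suaqe kltz ibz bfmw nae vujw gfx
Hunk 5: at line 5 remove [nae] add [tvwa,dwvj,cyi] -> 11 lines: pmk fcgdv suaqe kltz ibz bfmw tvwa dwvj cyi vujw gfx
Hunk 6: at line 1 remove [fcgdv,suaqe,kltz] add [uxeuw] -> 9 lines: pmk uxeuw ibz bfmw tvwa dwvj cyi vujw gfx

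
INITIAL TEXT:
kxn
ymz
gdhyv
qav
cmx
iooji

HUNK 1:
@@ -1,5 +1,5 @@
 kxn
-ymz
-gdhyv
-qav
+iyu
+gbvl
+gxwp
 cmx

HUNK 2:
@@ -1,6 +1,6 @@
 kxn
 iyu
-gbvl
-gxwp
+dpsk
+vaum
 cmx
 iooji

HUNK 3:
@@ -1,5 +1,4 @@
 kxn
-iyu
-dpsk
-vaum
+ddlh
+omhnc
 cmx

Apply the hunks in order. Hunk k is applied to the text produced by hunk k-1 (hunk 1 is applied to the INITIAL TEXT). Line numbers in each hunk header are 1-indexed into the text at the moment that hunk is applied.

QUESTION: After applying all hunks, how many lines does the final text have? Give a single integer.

Answer: 5

Derivation:
Hunk 1: at line 1 remove [ymz,gdhyv,qav] add [iyu,gbvl,gxwp] -> 6 lines: kxn iyu gbvl gxwp cmx iooji
Hunk 2: at line 1 remove [gbvl,gxwp] add [dpsk,vaum] -> 6 lines: kxn iyu dpsk vaum cmx iooji
Hunk 3: at line 1 remove [iyu,dpsk,vaum] add [ddlh,omhnc] -> 5 lines: kxn ddlh omhnc cmx iooji
Final line count: 5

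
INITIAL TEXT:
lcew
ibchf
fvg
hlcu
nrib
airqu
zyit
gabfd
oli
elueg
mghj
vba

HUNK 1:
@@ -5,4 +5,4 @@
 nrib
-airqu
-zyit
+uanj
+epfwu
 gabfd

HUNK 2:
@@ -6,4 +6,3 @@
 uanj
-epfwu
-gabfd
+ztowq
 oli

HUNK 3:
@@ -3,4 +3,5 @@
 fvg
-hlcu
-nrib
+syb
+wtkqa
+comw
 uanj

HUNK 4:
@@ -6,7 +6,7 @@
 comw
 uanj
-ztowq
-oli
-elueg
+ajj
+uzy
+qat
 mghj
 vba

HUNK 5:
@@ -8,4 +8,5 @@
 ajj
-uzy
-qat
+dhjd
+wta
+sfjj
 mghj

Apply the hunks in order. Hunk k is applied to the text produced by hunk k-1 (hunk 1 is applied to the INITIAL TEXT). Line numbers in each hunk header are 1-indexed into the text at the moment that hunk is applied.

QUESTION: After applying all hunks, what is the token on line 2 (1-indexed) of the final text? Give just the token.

Answer: ibchf

Derivation:
Hunk 1: at line 5 remove [airqu,zyit] add [uanj,epfwu] -> 12 lines: lcew ibchf fvg hlcu nrib uanj epfwu gabfd oli elueg mghj vba
Hunk 2: at line 6 remove [epfwu,gabfd] add [ztowq] -> 11 lines: lcew ibchf fvg hlcu nrib uanj ztowq oli elueg mghj vba
Hunk 3: at line 3 remove [hlcu,nrib] add [syb,wtkqa,comw] -> 12 lines: lcew ibchf fvg syb wtkqa comw uanj ztowq oli elueg mghj vba
Hunk 4: at line 6 remove [ztowq,oli,elueg] add [ajj,uzy,qat] -> 12 lines: lcew ibchf fvg syb wtkqa comw uanj ajj uzy qat mghj vba
Hunk 5: at line 8 remove [uzy,qat] add [dhjd,wta,sfjj] -> 13 lines: lcew ibchf fvg syb wtkqa comw uanj ajj dhjd wta sfjj mghj vba
Final line 2: ibchf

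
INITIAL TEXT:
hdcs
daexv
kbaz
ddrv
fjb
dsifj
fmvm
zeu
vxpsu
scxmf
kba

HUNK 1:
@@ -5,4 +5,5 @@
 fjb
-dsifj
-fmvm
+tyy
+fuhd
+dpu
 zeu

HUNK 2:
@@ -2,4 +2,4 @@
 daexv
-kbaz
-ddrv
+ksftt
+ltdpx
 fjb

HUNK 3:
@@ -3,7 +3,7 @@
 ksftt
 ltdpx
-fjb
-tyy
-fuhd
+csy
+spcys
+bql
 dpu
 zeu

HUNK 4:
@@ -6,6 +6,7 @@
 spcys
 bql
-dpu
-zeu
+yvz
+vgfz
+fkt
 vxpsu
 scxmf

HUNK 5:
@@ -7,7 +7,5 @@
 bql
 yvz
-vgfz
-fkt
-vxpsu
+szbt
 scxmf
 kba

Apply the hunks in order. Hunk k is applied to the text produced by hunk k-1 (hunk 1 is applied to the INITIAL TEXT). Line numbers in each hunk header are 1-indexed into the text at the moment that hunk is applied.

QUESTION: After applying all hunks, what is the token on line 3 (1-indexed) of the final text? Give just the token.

Answer: ksftt

Derivation:
Hunk 1: at line 5 remove [dsifj,fmvm] add [tyy,fuhd,dpu] -> 12 lines: hdcs daexv kbaz ddrv fjb tyy fuhd dpu zeu vxpsu scxmf kba
Hunk 2: at line 2 remove [kbaz,ddrv] add [ksftt,ltdpx] -> 12 lines: hdcs daexv ksftt ltdpx fjb tyy fuhd dpu zeu vxpsu scxmf kba
Hunk 3: at line 3 remove [fjb,tyy,fuhd] add [csy,spcys,bql] -> 12 lines: hdcs daexv ksftt ltdpx csy spcys bql dpu zeu vxpsu scxmf kba
Hunk 4: at line 6 remove [dpu,zeu] add [yvz,vgfz,fkt] -> 13 lines: hdcs daexv ksftt ltdpx csy spcys bql yvz vgfz fkt vxpsu scxmf kba
Hunk 5: at line 7 remove [vgfz,fkt,vxpsu] add [szbt] -> 11 lines: hdcs daexv ksftt ltdpx csy spcys bql yvz szbt scxmf kba
Final line 3: ksftt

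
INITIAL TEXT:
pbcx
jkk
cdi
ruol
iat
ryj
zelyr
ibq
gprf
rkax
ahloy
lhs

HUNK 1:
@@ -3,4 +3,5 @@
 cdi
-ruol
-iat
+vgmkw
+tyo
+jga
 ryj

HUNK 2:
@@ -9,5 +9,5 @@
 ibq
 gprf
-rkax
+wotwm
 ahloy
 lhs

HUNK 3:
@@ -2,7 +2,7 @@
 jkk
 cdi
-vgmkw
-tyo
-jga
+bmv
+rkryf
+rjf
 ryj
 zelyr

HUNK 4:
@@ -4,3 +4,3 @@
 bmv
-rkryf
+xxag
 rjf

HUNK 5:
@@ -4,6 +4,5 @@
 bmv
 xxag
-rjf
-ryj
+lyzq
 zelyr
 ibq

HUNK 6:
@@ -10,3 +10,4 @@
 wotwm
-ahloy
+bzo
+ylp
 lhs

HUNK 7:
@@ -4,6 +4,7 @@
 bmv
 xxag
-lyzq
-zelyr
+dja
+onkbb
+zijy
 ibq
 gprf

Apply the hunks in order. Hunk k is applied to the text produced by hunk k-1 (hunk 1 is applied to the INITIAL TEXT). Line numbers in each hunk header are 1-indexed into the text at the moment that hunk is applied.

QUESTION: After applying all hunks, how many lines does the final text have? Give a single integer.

Answer: 14

Derivation:
Hunk 1: at line 3 remove [ruol,iat] add [vgmkw,tyo,jga] -> 13 lines: pbcx jkk cdi vgmkw tyo jga ryj zelyr ibq gprf rkax ahloy lhs
Hunk 2: at line 9 remove [rkax] add [wotwm] -> 13 lines: pbcx jkk cdi vgmkw tyo jga ryj zelyr ibq gprf wotwm ahloy lhs
Hunk 3: at line 2 remove [vgmkw,tyo,jga] add [bmv,rkryf,rjf] -> 13 lines: pbcx jkk cdi bmv rkryf rjf ryj zelyr ibq gprf wotwm ahloy lhs
Hunk 4: at line 4 remove [rkryf] add [xxag] -> 13 lines: pbcx jkk cdi bmv xxag rjf ryj zelyr ibq gprf wotwm ahloy lhs
Hunk 5: at line 4 remove [rjf,ryj] add [lyzq] -> 12 lines: pbcx jkk cdi bmv xxag lyzq zelyr ibq gprf wotwm ahloy lhs
Hunk 6: at line 10 remove [ahloy] add [bzo,ylp] -> 13 lines: pbcx jkk cdi bmv xxag lyzq zelyr ibq gprf wotwm bzo ylp lhs
Hunk 7: at line 4 remove [lyzq,zelyr] add [dja,onkbb,zijy] -> 14 lines: pbcx jkk cdi bmv xxag dja onkbb zijy ibq gprf wotwm bzo ylp lhs
Final line count: 14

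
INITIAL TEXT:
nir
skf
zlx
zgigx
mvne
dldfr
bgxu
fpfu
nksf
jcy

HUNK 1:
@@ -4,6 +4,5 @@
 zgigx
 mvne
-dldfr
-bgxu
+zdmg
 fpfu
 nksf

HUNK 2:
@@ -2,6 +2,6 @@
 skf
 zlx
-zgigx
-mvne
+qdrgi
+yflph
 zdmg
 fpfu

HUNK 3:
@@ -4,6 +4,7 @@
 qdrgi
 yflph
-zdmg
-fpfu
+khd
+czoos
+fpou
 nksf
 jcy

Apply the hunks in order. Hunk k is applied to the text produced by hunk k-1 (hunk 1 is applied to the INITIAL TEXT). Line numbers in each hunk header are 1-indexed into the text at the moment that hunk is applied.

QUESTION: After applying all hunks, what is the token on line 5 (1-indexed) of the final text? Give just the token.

Answer: yflph

Derivation:
Hunk 1: at line 4 remove [dldfr,bgxu] add [zdmg] -> 9 lines: nir skf zlx zgigx mvne zdmg fpfu nksf jcy
Hunk 2: at line 2 remove [zgigx,mvne] add [qdrgi,yflph] -> 9 lines: nir skf zlx qdrgi yflph zdmg fpfu nksf jcy
Hunk 3: at line 4 remove [zdmg,fpfu] add [khd,czoos,fpou] -> 10 lines: nir skf zlx qdrgi yflph khd czoos fpou nksf jcy
Final line 5: yflph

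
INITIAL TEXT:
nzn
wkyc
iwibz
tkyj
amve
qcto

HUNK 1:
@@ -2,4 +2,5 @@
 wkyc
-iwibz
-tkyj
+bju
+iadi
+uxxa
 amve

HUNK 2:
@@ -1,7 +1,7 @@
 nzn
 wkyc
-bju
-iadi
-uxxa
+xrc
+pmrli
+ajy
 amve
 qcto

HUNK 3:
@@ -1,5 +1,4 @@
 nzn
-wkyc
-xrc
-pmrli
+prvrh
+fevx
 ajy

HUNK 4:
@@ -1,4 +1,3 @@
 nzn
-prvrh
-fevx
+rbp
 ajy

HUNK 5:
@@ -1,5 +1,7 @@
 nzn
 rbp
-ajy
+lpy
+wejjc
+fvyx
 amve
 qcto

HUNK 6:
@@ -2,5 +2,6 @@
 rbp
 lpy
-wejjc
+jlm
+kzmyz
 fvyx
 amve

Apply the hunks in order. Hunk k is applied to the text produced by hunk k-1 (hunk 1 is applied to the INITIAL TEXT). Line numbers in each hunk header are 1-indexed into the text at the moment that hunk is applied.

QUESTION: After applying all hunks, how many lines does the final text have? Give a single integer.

Answer: 8

Derivation:
Hunk 1: at line 2 remove [iwibz,tkyj] add [bju,iadi,uxxa] -> 7 lines: nzn wkyc bju iadi uxxa amve qcto
Hunk 2: at line 1 remove [bju,iadi,uxxa] add [xrc,pmrli,ajy] -> 7 lines: nzn wkyc xrc pmrli ajy amve qcto
Hunk 3: at line 1 remove [wkyc,xrc,pmrli] add [prvrh,fevx] -> 6 lines: nzn prvrh fevx ajy amve qcto
Hunk 4: at line 1 remove [prvrh,fevx] add [rbp] -> 5 lines: nzn rbp ajy amve qcto
Hunk 5: at line 1 remove [ajy] add [lpy,wejjc,fvyx] -> 7 lines: nzn rbp lpy wejjc fvyx amve qcto
Hunk 6: at line 2 remove [wejjc] add [jlm,kzmyz] -> 8 lines: nzn rbp lpy jlm kzmyz fvyx amve qcto
Final line count: 8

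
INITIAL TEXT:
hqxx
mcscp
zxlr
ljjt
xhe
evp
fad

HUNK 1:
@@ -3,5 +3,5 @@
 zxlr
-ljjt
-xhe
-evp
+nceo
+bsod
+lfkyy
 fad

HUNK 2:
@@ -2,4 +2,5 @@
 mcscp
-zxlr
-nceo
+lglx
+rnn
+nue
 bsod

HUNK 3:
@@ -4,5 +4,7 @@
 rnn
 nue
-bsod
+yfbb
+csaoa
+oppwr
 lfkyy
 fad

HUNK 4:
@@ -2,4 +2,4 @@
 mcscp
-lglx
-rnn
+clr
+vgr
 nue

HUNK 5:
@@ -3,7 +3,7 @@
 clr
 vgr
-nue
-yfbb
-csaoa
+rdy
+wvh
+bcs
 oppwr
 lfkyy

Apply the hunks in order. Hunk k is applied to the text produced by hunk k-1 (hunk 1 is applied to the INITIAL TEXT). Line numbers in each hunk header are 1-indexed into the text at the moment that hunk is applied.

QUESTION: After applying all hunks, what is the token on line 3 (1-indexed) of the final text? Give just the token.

Answer: clr

Derivation:
Hunk 1: at line 3 remove [ljjt,xhe,evp] add [nceo,bsod,lfkyy] -> 7 lines: hqxx mcscp zxlr nceo bsod lfkyy fad
Hunk 2: at line 2 remove [zxlr,nceo] add [lglx,rnn,nue] -> 8 lines: hqxx mcscp lglx rnn nue bsod lfkyy fad
Hunk 3: at line 4 remove [bsod] add [yfbb,csaoa,oppwr] -> 10 lines: hqxx mcscp lglx rnn nue yfbb csaoa oppwr lfkyy fad
Hunk 4: at line 2 remove [lglx,rnn] add [clr,vgr] -> 10 lines: hqxx mcscp clr vgr nue yfbb csaoa oppwr lfkyy fad
Hunk 5: at line 3 remove [nue,yfbb,csaoa] add [rdy,wvh,bcs] -> 10 lines: hqxx mcscp clr vgr rdy wvh bcs oppwr lfkyy fad
Final line 3: clr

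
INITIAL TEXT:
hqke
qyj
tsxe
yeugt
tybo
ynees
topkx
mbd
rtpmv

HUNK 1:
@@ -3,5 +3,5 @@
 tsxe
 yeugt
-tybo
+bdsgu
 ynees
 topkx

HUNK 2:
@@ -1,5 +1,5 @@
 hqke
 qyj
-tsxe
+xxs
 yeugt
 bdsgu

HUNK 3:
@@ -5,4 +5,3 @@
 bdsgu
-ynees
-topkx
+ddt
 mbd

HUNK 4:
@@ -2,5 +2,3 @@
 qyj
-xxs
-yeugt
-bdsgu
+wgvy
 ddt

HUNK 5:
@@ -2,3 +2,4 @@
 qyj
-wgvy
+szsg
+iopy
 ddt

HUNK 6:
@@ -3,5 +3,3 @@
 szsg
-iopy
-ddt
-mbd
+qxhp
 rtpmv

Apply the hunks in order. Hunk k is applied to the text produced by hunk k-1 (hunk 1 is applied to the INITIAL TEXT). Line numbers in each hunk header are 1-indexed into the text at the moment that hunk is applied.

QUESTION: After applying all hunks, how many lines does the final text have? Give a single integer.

Answer: 5

Derivation:
Hunk 1: at line 3 remove [tybo] add [bdsgu] -> 9 lines: hqke qyj tsxe yeugt bdsgu ynees topkx mbd rtpmv
Hunk 2: at line 1 remove [tsxe] add [xxs] -> 9 lines: hqke qyj xxs yeugt bdsgu ynees topkx mbd rtpmv
Hunk 3: at line 5 remove [ynees,topkx] add [ddt] -> 8 lines: hqke qyj xxs yeugt bdsgu ddt mbd rtpmv
Hunk 4: at line 2 remove [xxs,yeugt,bdsgu] add [wgvy] -> 6 lines: hqke qyj wgvy ddt mbd rtpmv
Hunk 5: at line 2 remove [wgvy] add [szsg,iopy] -> 7 lines: hqke qyj szsg iopy ddt mbd rtpmv
Hunk 6: at line 3 remove [iopy,ddt,mbd] add [qxhp] -> 5 lines: hqke qyj szsg qxhp rtpmv
Final line count: 5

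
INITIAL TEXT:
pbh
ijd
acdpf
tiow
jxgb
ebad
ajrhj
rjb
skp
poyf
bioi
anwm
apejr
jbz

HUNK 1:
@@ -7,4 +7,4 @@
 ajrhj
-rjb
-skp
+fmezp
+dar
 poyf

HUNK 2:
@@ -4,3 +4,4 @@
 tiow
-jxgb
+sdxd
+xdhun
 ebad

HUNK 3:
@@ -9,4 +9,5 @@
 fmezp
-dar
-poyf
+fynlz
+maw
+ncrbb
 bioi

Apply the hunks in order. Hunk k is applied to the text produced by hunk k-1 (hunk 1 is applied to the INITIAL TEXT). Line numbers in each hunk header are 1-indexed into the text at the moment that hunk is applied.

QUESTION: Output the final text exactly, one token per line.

Hunk 1: at line 7 remove [rjb,skp] add [fmezp,dar] -> 14 lines: pbh ijd acdpf tiow jxgb ebad ajrhj fmezp dar poyf bioi anwm apejr jbz
Hunk 2: at line 4 remove [jxgb] add [sdxd,xdhun] -> 15 lines: pbh ijd acdpf tiow sdxd xdhun ebad ajrhj fmezp dar poyf bioi anwm apejr jbz
Hunk 3: at line 9 remove [dar,poyf] add [fynlz,maw,ncrbb] -> 16 lines: pbh ijd acdpf tiow sdxd xdhun ebad ajrhj fmezp fynlz maw ncrbb bioi anwm apejr jbz

Answer: pbh
ijd
acdpf
tiow
sdxd
xdhun
ebad
ajrhj
fmezp
fynlz
maw
ncrbb
bioi
anwm
apejr
jbz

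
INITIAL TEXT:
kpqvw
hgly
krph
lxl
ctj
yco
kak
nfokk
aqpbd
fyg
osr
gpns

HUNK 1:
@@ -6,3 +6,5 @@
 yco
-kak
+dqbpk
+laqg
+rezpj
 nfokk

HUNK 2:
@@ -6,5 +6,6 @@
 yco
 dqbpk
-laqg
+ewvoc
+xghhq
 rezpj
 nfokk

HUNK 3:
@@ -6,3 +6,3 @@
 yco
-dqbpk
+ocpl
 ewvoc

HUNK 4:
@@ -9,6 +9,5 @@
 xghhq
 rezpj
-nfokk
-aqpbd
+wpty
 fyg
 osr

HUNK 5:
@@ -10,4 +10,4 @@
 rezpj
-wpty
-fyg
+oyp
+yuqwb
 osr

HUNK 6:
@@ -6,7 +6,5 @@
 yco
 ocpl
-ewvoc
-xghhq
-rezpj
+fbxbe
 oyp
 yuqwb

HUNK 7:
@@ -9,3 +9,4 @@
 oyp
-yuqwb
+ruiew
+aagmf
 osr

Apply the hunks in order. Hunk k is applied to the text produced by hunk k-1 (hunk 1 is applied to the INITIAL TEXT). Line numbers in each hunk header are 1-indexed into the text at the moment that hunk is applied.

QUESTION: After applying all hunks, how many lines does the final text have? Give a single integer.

Answer: 13

Derivation:
Hunk 1: at line 6 remove [kak] add [dqbpk,laqg,rezpj] -> 14 lines: kpqvw hgly krph lxl ctj yco dqbpk laqg rezpj nfokk aqpbd fyg osr gpns
Hunk 2: at line 6 remove [laqg] add [ewvoc,xghhq] -> 15 lines: kpqvw hgly krph lxl ctj yco dqbpk ewvoc xghhq rezpj nfokk aqpbd fyg osr gpns
Hunk 3: at line 6 remove [dqbpk] add [ocpl] -> 15 lines: kpqvw hgly krph lxl ctj yco ocpl ewvoc xghhq rezpj nfokk aqpbd fyg osr gpns
Hunk 4: at line 9 remove [nfokk,aqpbd] add [wpty] -> 14 lines: kpqvw hgly krph lxl ctj yco ocpl ewvoc xghhq rezpj wpty fyg osr gpns
Hunk 5: at line 10 remove [wpty,fyg] add [oyp,yuqwb] -> 14 lines: kpqvw hgly krph lxl ctj yco ocpl ewvoc xghhq rezpj oyp yuqwb osr gpns
Hunk 6: at line 6 remove [ewvoc,xghhq,rezpj] add [fbxbe] -> 12 lines: kpqvw hgly krph lxl ctj yco ocpl fbxbe oyp yuqwb osr gpns
Hunk 7: at line 9 remove [yuqwb] add [ruiew,aagmf] -> 13 lines: kpqvw hgly krph lxl ctj yco ocpl fbxbe oyp ruiew aagmf osr gpns
Final line count: 13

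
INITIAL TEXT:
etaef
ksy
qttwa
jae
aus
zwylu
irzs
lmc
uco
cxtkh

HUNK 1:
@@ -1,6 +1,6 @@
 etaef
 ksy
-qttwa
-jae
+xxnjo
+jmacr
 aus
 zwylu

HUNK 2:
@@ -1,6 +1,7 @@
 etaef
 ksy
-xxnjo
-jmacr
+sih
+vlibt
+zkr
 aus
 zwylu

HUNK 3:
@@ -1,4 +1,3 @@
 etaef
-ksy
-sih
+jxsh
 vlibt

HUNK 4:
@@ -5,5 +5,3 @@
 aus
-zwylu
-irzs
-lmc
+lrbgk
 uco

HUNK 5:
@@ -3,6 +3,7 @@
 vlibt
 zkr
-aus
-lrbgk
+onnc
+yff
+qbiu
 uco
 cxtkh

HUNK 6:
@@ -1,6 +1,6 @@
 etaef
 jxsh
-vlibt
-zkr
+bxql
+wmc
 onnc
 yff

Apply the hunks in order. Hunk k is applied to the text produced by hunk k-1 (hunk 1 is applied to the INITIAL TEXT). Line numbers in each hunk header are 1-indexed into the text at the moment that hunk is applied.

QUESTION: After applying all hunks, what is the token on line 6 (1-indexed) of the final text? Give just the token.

Hunk 1: at line 1 remove [qttwa,jae] add [xxnjo,jmacr] -> 10 lines: etaef ksy xxnjo jmacr aus zwylu irzs lmc uco cxtkh
Hunk 2: at line 1 remove [xxnjo,jmacr] add [sih,vlibt,zkr] -> 11 lines: etaef ksy sih vlibt zkr aus zwylu irzs lmc uco cxtkh
Hunk 3: at line 1 remove [ksy,sih] add [jxsh] -> 10 lines: etaef jxsh vlibt zkr aus zwylu irzs lmc uco cxtkh
Hunk 4: at line 5 remove [zwylu,irzs,lmc] add [lrbgk] -> 8 lines: etaef jxsh vlibt zkr aus lrbgk uco cxtkh
Hunk 5: at line 3 remove [aus,lrbgk] add [onnc,yff,qbiu] -> 9 lines: etaef jxsh vlibt zkr onnc yff qbiu uco cxtkh
Hunk 6: at line 1 remove [vlibt,zkr] add [bxql,wmc] -> 9 lines: etaef jxsh bxql wmc onnc yff qbiu uco cxtkh
Final line 6: yff

Answer: yff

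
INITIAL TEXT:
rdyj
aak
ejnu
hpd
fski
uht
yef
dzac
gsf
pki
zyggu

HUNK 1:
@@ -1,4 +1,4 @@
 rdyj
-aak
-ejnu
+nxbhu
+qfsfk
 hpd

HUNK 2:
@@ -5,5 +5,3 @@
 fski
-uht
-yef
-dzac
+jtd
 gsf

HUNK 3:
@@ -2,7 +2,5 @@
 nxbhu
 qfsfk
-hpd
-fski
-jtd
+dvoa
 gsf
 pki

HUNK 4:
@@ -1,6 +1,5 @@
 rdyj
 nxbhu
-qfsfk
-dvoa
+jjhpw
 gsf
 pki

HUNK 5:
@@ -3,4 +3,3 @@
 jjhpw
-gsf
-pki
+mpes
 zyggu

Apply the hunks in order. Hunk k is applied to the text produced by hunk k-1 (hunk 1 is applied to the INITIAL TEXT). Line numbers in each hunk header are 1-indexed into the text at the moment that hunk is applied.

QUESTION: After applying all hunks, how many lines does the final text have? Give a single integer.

Hunk 1: at line 1 remove [aak,ejnu] add [nxbhu,qfsfk] -> 11 lines: rdyj nxbhu qfsfk hpd fski uht yef dzac gsf pki zyggu
Hunk 2: at line 5 remove [uht,yef,dzac] add [jtd] -> 9 lines: rdyj nxbhu qfsfk hpd fski jtd gsf pki zyggu
Hunk 3: at line 2 remove [hpd,fski,jtd] add [dvoa] -> 7 lines: rdyj nxbhu qfsfk dvoa gsf pki zyggu
Hunk 4: at line 1 remove [qfsfk,dvoa] add [jjhpw] -> 6 lines: rdyj nxbhu jjhpw gsf pki zyggu
Hunk 5: at line 3 remove [gsf,pki] add [mpes] -> 5 lines: rdyj nxbhu jjhpw mpes zyggu
Final line count: 5

Answer: 5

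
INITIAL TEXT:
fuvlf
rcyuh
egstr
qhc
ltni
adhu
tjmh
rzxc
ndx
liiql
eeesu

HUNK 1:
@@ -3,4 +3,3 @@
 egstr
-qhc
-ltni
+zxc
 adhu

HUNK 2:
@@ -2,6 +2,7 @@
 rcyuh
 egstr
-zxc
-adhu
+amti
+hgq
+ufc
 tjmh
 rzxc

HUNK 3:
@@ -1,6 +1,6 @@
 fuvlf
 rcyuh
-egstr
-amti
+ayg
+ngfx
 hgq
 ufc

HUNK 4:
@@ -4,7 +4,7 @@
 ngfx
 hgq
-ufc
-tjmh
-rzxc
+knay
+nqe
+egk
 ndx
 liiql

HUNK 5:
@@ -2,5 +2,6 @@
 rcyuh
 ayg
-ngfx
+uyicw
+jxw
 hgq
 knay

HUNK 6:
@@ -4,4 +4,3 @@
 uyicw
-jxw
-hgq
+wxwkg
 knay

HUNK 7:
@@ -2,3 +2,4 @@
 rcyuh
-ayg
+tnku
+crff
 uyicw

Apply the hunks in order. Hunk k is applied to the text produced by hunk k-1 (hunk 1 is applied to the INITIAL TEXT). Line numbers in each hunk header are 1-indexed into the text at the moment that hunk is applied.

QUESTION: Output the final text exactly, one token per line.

Answer: fuvlf
rcyuh
tnku
crff
uyicw
wxwkg
knay
nqe
egk
ndx
liiql
eeesu

Derivation:
Hunk 1: at line 3 remove [qhc,ltni] add [zxc] -> 10 lines: fuvlf rcyuh egstr zxc adhu tjmh rzxc ndx liiql eeesu
Hunk 2: at line 2 remove [zxc,adhu] add [amti,hgq,ufc] -> 11 lines: fuvlf rcyuh egstr amti hgq ufc tjmh rzxc ndx liiql eeesu
Hunk 3: at line 1 remove [egstr,amti] add [ayg,ngfx] -> 11 lines: fuvlf rcyuh ayg ngfx hgq ufc tjmh rzxc ndx liiql eeesu
Hunk 4: at line 4 remove [ufc,tjmh,rzxc] add [knay,nqe,egk] -> 11 lines: fuvlf rcyuh ayg ngfx hgq knay nqe egk ndx liiql eeesu
Hunk 5: at line 2 remove [ngfx] add [uyicw,jxw] -> 12 lines: fuvlf rcyuh ayg uyicw jxw hgq knay nqe egk ndx liiql eeesu
Hunk 6: at line 4 remove [jxw,hgq] add [wxwkg] -> 11 lines: fuvlf rcyuh ayg uyicw wxwkg knay nqe egk ndx liiql eeesu
Hunk 7: at line 2 remove [ayg] add [tnku,crff] -> 12 lines: fuvlf rcyuh tnku crff uyicw wxwkg knay nqe egk ndx liiql eeesu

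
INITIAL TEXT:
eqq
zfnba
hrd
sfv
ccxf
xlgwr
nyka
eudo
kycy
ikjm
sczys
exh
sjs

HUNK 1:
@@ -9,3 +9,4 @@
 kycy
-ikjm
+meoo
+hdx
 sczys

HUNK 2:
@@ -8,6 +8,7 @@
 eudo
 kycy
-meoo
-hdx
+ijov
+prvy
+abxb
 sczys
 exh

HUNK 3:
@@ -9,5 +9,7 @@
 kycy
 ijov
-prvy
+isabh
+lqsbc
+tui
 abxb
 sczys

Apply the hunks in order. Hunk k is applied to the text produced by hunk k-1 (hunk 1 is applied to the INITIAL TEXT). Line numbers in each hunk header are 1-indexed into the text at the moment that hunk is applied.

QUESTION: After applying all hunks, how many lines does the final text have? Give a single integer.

Hunk 1: at line 9 remove [ikjm] add [meoo,hdx] -> 14 lines: eqq zfnba hrd sfv ccxf xlgwr nyka eudo kycy meoo hdx sczys exh sjs
Hunk 2: at line 8 remove [meoo,hdx] add [ijov,prvy,abxb] -> 15 lines: eqq zfnba hrd sfv ccxf xlgwr nyka eudo kycy ijov prvy abxb sczys exh sjs
Hunk 3: at line 9 remove [prvy] add [isabh,lqsbc,tui] -> 17 lines: eqq zfnba hrd sfv ccxf xlgwr nyka eudo kycy ijov isabh lqsbc tui abxb sczys exh sjs
Final line count: 17

Answer: 17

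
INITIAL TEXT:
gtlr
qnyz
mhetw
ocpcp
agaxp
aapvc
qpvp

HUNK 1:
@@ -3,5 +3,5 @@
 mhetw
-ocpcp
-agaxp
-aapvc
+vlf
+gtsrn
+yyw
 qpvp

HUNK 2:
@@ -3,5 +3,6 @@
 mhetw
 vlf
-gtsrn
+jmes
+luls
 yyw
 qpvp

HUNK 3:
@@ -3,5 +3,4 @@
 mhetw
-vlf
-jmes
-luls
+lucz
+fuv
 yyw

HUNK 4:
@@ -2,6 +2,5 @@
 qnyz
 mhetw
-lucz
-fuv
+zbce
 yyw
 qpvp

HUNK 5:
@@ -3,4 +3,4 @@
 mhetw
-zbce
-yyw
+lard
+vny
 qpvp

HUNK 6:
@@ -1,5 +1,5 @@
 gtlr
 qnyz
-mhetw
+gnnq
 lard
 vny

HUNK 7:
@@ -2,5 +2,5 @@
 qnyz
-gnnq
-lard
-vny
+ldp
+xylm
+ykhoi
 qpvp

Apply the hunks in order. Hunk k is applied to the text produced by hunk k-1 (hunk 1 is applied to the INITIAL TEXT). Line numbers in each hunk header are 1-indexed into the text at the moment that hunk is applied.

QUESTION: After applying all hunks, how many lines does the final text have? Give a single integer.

Answer: 6

Derivation:
Hunk 1: at line 3 remove [ocpcp,agaxp,aapvc] add [vlf,gtsrn,yyw] -> 7 lines: gtlr qnyz mhetw vlf gtsrn yyw qpvp
Hunk 2: at line 3 remove [gtsrn] add [jmes,luls] -> 8 lines: gtlr qnyz mhetw vlf jmes luls yyw qpvp
Hunk 3: at line 3 remove [vlf,jmes,luls] add [lucz,fuv] -> 7 lines: gtlr qnyz mhetw lucz fuv yyw qpvp
Hunk 4: at line 2 remove [lucz,fuv] add [zbce] -> 6 lines: gtlr qnyz mhetw zbce yyw qpvp
Hunk 5: at line 3 remove [zbce,yyw] add [lard,vny] -> 6 lines: gtlr qnyz mhetw lard vny qpvp
Hunk 6: at line 1 remove [mhetw] add [gnnq] -> 6 lines: gtlr qnyz gnnq lard vny qpvp
Hunk 7: at line 2 remove [gnnq,lard,vny] add [ldp,xylm,ykhoi] -> 6 lines: gtlr qnyz ldp xylm ykhoi qpvp
Final line count: 6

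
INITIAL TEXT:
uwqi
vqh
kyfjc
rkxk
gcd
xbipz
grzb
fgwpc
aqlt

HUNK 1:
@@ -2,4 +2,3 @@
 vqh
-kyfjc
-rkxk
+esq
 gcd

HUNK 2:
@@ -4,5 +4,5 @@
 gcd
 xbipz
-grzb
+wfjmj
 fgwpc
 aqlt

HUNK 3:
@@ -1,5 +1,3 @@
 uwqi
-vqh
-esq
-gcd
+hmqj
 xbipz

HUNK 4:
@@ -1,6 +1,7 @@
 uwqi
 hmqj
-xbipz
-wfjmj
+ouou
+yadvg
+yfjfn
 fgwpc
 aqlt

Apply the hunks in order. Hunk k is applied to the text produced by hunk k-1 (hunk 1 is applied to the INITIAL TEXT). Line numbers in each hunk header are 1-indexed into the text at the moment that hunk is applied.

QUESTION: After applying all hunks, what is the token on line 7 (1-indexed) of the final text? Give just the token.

Hunk 1: at line 2 remove [kyfjc,rkxk] add [esq] -> 8 lines: uwqi vqh esq gcd xbipz grzb fgwpc aqlt
Hunk 2: at line 4 remove [grzb] add [wfjmj] -> 8 lines: uwqi vqh esq gcd xbipz wfjmj fgwpc aqlt
Hunk 3: at line 1 remove [vqh,esq,gcd] add [hmqj] -> 6 lines: uwqi hmqj xbipz wfjmj fgwpc aqlt
Hunk 4: at line 1 remove [xbipz,wfjmj] add [ouou,yadvg,yfjfn] -> 7 lines: uwqi hmqj ouou yadvg yfjfn fgwpc aqlt
Final line 7: aqlt

Answer: aqlt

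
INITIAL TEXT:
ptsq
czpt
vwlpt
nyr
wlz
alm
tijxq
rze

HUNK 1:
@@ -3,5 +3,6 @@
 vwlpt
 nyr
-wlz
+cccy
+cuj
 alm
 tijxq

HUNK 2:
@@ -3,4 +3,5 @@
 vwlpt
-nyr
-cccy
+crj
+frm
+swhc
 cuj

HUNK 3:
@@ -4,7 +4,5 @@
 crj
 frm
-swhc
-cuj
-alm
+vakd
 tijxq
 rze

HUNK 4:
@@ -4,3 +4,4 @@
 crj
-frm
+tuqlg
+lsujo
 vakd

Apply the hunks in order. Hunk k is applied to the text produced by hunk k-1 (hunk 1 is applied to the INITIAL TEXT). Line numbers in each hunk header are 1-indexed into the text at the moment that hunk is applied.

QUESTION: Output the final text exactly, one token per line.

Answer: ptsq
czpt
vwlpt
crj
tuqlg
lsujo
vakd
tijxq
rze

Derivation:
Hunk 1: at line 3 remove [wlz] add [cccy,cuj] -> 9 lines: ptsq czpt vwlpt nyr cccy cuj alm tijxq rze
Hunk 2: at line 3 remove [nyr,cccy] add [crj,frm,swhc] -> 10 lines: ptsq czpt vwlpt crj frm swhc cuj alm tijxq rze
Hunk 3: at line 4 remove [swhc,cuj,alm] add [vakd] -> 8 lines: ptsq czpt vwlpt crj frm vakd tijxq rze
Hunk 4: at line 4 remove [frm] add [tuqlg,lsujo] -> 9 lines: ptsq czpt vwlpt crj tuqlg lsujo vakd tijxq rze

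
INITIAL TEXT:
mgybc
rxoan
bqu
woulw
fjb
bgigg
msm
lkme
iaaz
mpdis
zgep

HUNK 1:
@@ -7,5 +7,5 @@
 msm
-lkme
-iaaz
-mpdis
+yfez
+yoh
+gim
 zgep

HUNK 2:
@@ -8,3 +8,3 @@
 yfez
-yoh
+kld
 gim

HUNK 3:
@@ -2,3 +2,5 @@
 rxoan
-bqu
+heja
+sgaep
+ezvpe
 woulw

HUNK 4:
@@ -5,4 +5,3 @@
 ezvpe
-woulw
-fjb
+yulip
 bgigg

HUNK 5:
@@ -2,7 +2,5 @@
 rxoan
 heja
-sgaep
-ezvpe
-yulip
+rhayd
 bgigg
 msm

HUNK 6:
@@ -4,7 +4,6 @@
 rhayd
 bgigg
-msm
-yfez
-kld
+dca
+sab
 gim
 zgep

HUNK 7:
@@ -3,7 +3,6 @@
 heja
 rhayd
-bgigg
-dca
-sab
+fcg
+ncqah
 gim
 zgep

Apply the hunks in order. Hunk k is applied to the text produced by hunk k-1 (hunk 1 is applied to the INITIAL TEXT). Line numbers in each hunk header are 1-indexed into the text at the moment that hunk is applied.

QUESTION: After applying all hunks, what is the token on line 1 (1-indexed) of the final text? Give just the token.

Answer: mgybc

Derivation:
Hunk 1: at line 7 remove [lkme,iaaz,mpdis] add [yfez,yoh,gim] -> 11 lines: mgybc rxoan bqu woulw fjb bgigg msm yfez yoh gim zgep
Hunk 2: at line 8 remove [yoh] add [kld] -> 11 lines: mgybc rxoan bqu woulw fjb bgigg msm yfez kld gim zgep
Hunk 3: at line 2 remove [bqu] add [heja,sgaep,ezvpe] -> 13 lines: mgybc rxoan heja sgaep ezvpe woulw fjb bgigg msm yfez kld gim zgep
Hunk 4: at line 5 remove [woulw,fjb] add [yulip] -> 12 lines: mgybc rxoan heja sgaep ezvpe yulip bgigg msm yfez kld gim zgep
Hunk 5: at line 2 remove [sgaep,ezvpe,yulip] add [rhayd] -> 10 lines: mgybc rxoan heja rhayd bgigg msm yfez kld gim zgep
Hunk 6: at line 4 remove [msm,yfez,kld] add [dca,sab] -> 9 lines: mgybc rxoan heja rhayd bgigg dca sab gim zgep
Hunk 7: at line 3 remove [bgigg,dca,sab] add [fcg,ncqah] -> 8 lines: mgybc rxoan heja rhayd fcg ncqah gim zgep
Final line 1: mgybc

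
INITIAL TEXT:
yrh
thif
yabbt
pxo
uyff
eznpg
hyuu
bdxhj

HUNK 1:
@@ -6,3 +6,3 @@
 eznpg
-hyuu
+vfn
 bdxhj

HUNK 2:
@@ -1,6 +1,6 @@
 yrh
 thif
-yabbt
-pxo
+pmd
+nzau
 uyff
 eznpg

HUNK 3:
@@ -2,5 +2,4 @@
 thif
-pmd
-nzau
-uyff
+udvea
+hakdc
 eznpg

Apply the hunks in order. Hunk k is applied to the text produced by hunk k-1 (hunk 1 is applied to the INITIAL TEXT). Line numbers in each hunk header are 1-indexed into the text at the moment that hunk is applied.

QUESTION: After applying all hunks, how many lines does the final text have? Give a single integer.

Answer: 7

Derivation:
Hunk 1: at line 6 remove [hyuu] add [vfn] -> 8 lines: yrh thif yabbt pxo uyff eznpg vfn bdxhj
Hunk 2: at line 1 remove [yabbt,pxo] add [pmd,nzau] -> 8 lines: yrh thif pmd nzau uyff eznpg vfn bdxhj
Hunk 3: at line 2 remove [pmd,nzau,uyff] add [udvea,hakdc] -> 7 lines: yrh thif udvea hakdc eznpg vfn bdxhj
Final line count: 7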